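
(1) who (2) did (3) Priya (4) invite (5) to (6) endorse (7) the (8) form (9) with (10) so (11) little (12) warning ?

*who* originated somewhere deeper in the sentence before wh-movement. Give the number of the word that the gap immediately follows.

4

In situ: Priya did invite who to endorse the form with so little warning.
'who' functions as the direct object of 'invite'. It moves to the left edge, and the trace sits right after 'invite':
Who did Priya invite ___ to endorse the form with so little warning?
'invite' is word 4.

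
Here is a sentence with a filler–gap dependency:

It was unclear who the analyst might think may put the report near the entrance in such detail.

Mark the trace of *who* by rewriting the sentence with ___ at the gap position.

It was unclear who the analyst might think ___ may put the report near the entrance in such detail.

Pre-movement form: The analyst might think who may put the report near the entrance in such detail.
'who' functions as the subject of the clause embedded under 'think'. The gap is right after 'think'.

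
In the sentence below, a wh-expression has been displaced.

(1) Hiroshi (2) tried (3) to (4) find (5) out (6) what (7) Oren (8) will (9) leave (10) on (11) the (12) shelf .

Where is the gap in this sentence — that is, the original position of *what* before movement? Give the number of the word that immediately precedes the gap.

9

Pre-movement form: Oren will leave what on the shelf.
'what' is the direct object of 'leave'. Wh-movement fronts it, leaving a gap right after 'leave':
Hiroshi tried to find out what Oren will leave ___ on the shelf.
'leave' is word 9.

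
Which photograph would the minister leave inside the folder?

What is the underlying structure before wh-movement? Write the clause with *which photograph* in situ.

'which photograph' is the direct object of 'leave'. It moves to the left edge, and the trace sits right after 'leave':
Which photograph would the minister leave ___ inside the folder?

The minister would leave which photograph inside the folder.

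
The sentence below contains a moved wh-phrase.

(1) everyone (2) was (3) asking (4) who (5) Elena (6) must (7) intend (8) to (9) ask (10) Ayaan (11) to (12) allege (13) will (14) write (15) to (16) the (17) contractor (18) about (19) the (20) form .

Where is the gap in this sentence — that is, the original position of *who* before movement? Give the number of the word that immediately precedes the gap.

Underlying clause: Elena must intend to ask Ayaan to allege who will write to the contractor about the form.
'who' is the subject of the clause embedded under 'allege'. Wh-movement fronts it, leaving a gap right after 'allege':
Everyone was asking who Elena must intend to ask Ayaan to allege ___ will write to the contractor about the form.
'allege' is word 12.

12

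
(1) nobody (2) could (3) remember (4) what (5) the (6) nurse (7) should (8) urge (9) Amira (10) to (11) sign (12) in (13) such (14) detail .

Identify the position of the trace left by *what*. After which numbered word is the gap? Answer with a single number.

11

Before movement: The nurse should urge Amira to sign what in such detail.
The filler 'what' is interpreted as the direct object of 'sign'. Wh-movement fronts it, leaving a gap right after 'sign':
Nobody could remember what the nurse should urge Amira to sign ___ in such detail.
'sign' is word 11.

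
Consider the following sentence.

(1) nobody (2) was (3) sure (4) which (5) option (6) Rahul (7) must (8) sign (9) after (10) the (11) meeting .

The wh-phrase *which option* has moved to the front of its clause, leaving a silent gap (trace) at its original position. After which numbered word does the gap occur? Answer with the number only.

Pre-movement form: Rahul must sign which option after the meeting.
'which option' is the direct object of 'sign'. Wh-movement fronts it, leaving a gap right after 'sign':
Nobody was sure which option Rahul must sign ___ after the meeting.
'sign' is word 8.

8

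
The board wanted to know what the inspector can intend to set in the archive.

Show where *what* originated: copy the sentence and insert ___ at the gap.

The board wanted to know what the inspector can intend to set ___ in the archive.

In situ: The inspector can intend to set what in the archive.
The filler 'what' is interpreted as the direct object of 'set'. The gap is right after 'set'.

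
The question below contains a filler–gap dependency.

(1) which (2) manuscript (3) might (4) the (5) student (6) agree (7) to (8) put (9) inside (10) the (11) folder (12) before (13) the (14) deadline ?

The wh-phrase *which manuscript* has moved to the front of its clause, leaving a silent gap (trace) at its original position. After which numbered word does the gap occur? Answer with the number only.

8

Pre-movement form: The student might agree to put which manuscript inside the folder before the deadline.
'which manuscript' functions as the direct object of 'put'. It moves to the left edge, and the trace sits right after 'put':
Which manuscript might the student agree to put ___ inside the folder before the deadline?
'put' is word 8.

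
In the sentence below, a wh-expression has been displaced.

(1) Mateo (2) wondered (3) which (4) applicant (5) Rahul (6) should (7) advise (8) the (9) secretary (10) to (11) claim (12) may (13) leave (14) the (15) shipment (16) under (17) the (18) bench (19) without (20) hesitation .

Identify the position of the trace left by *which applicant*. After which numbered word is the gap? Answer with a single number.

11

In situ: Rahul should advise the secretary to claim which applicant may leave the shipment under the bench without hesitation.
'which applicant' is the subject of the clause embedded under 'claim'. Wh-movement fronts it, leaving a gap right after 'claim':
Mateo wondered which applicant Rahul should advise the secretary to claim ___ may leave the shipment under the bench without hesitation.
'claim' is word 11.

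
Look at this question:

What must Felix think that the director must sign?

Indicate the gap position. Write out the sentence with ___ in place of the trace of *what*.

What must Felix think that the director must sign ___?

Before movement: Felix must think that the director must sign what.
'what' is the direct object of 'sign'. The gap is right after 'sign'.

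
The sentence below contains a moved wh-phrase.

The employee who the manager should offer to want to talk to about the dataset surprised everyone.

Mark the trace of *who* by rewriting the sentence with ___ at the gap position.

The filler 'who' is interpreted as the object of the preposition 'to'. The gap is right after 'to'.

The employee who the manager should offer to want to talk to ___ about the dataset surprised everyone.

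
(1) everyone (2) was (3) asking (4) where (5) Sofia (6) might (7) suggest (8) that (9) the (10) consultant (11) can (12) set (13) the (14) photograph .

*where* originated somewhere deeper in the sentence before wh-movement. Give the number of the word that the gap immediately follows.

14

In situ: Sofia might suggest that the consultant can set the photograph where.
'where' is the locative complement of 'set'. Wh-movement fronts it, leaving a gap right after 'photograph':
Everyone was asking where Sofia might suggest that the consultant can set the photograph ___.
'photograph' is word 14.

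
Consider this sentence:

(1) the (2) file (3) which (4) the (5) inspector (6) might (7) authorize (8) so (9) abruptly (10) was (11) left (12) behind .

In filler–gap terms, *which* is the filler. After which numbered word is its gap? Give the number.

7

'which' functions as the direct object of 'authorize'. Fronting leaves a gap immediately after 'authorize':
The file which the inspector might authorize ___ so abruptly was left behind.
'authorize' is word 7.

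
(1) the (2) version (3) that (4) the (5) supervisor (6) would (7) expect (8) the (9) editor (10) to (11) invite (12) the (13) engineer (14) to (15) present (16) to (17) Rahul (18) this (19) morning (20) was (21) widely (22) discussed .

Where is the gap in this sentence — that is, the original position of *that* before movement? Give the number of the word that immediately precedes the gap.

15

The filler 'that' is interpreted as the direct object of 'present'. Fronting leaves a gap immediately after 'present':
The version that the supervisor would expect the editor to invite the engineer to present ___ to Rahul this morning was widely discussed.
'present' is word 15.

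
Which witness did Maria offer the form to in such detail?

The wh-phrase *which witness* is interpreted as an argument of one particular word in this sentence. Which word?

to

Underlying clause: Maria did offer the form to which witness in such detail.
'which witness' is the object of the preposition 'to' (recipient of 'offer'). It moves to the left edge, and the trace sits right after 'to':
Which witness did Maria offer the form to ___ in such detail?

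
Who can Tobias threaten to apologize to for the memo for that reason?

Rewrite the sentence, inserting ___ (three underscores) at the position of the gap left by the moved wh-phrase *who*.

Who can Tobias threaten to apologize to ___ for the memo for that reason?

Pre-movement form: Tobias can threaten to apologize to who for the memo for that reason.
'who' functions as the object of the preposition 'to'. The gap is right after 'to'.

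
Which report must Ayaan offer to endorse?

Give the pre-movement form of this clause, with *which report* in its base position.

Ayaan must offer to endorse which report.

The filler 'which report' is interpreted as the direct object of 'endorse'. Fronting leaves a gap immediately after 'endorse':
Which report must Ayaan offer to endorse ___?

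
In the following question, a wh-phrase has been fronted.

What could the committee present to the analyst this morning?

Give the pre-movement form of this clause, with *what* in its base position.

The committee could present what to the analyst this morning.

The filler 'what' is interpreted as the direct object of 'present'. It moves to the left edge, and the trace sits right after 'present':
What could the committee present ___ to the analyst this morning?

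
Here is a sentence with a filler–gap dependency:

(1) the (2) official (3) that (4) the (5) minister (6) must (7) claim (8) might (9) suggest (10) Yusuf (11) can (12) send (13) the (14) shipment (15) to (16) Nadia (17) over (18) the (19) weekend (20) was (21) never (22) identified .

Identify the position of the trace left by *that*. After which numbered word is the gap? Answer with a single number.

7

'that' functions as the subject of the clause embedded under 'claim'. Fronting leaves a gap immediately after 'claim':
The official that the minister must claim ___ might suggest Yusuf can send the shipment to Nadia over the weekend was never identified.
'claim' is word 7.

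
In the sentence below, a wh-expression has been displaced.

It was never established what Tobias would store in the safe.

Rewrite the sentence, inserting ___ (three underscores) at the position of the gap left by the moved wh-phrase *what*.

In situ: Tobias would store what in the safe.
'what' is the direct object of 'store'. The gap is right after 'store'.

It was never established what Tobias would store ___ in the safe.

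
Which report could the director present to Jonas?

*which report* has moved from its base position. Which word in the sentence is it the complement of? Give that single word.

present

Pre-movement form: The director could present which report to Jonas.
'which report' is the direct object of 'present'. Wh-movement fronts it, leaving a gap right after 'present':
Which report could the director present ___ to Jonas?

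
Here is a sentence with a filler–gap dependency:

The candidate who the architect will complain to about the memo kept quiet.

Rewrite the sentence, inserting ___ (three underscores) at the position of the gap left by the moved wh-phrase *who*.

'who' is the object of the preposition 'to'. The gap is right after 'to'.

The candidate who the architect will complain to ___ about the memo kept quiet.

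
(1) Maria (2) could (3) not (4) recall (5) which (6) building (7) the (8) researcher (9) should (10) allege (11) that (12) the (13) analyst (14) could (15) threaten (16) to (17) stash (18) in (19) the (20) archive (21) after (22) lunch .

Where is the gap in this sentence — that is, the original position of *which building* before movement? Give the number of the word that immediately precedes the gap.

17

Pre-movement form: The researcher should allege that the analyst could threaten to stash which building in the archive after lunch.
'which building' functions as the direct object of 'stash'. Wh-movement fronts it, leaving a gap right after 'stash':
Maria could not recall which building the researcher should allege that the analyst could threaten to stash ___ in the archive after lunch.
'stash' is word 17.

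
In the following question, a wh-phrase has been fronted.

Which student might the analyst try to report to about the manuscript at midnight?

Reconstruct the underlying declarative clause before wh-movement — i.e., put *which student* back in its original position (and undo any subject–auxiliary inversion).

'which student' is the object of the preposition 'to'. Wh-movement fronts it, leaving a gap right after 'to':
Which student might the analyst try to report to ___ about the manuscript at midnight?

The analyst might try to report to which student about the manuscript at midnight.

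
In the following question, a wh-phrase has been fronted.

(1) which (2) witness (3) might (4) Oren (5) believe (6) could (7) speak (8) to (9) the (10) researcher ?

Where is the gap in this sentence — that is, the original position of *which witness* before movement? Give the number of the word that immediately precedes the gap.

In situ: Oren might believe which witness could speak to the researcher.
'which witness' is the subject of the clause embedded under 'believe'. Wh-movement fronts it, leaving a gap right after 'believe':
Which witness might Oren believe ___ could speak to the researcher?
'believe' is word 5.

5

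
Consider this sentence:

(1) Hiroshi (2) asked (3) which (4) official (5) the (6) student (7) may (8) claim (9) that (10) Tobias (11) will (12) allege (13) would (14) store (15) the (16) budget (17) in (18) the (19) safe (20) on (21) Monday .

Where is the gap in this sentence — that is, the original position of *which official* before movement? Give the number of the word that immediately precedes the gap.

Before movement: The student may claim that Tobias will allege which official would store the budget in the safe on Monday.
'which official' functions as the subject of the clause embedded under 'allege'. It moves to the left edge, and the trace sits right after 'allege':
Hiroshi asked which official the student may claim that Tobias will allege ___ would store the budget in the safe on Monday.
'allege' is word 12.

12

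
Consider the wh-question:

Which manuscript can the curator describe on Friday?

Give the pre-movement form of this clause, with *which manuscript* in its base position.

'which manuscript' is the direct object of 'describe'. Fronting leaves a gap immediately after 'describe':
Which manuscript can the curator describe ___ on Friday?

The curator can describe which manuscript on Friday.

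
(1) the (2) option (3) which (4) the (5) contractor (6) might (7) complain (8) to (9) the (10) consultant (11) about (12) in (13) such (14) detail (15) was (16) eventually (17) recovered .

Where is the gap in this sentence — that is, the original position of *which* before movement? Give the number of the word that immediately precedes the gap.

11

The filler 'which' is interpreted as the object of the preposition 'about'. It moves to the left edge, and the trace sits right after 'about':
The option which the contractor might complain to the consultant about ___ in such detail was eventually recovered.
'about' is word 11.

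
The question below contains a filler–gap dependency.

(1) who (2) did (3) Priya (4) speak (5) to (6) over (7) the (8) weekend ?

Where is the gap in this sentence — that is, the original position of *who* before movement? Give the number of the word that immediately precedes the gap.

Underlying clause: Priya did speak to who over the weekend.
The filler 'who' is interpreted as the object of the preposition 'to'. Fronting leaves a gap immediately after 'to':
Who did Priya speak to ___ over the weekend?
'to' is word 5.

5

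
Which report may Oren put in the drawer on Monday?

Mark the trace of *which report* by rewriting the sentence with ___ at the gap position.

Which report may Oren put ___ in the drawer on Monday?

Underlying clause: Oren may put which report in the drawer on Monday.
'which report' functions as the direct object of 'put'. The gap is right after 'put'.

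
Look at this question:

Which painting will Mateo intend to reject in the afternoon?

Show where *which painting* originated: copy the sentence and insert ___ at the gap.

Which painting will Mateo intend to reject ___ in the afternoon?

In situ: Mateo will intend to reject which painting in the afternoon.
'which painting' is the direct object of 'reject'. The gap is right after 'reject'.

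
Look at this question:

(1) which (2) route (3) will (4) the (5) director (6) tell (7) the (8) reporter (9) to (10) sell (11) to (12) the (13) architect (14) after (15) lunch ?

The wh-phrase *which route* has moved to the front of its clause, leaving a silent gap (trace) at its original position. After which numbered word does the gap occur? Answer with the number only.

10

Pre-movement form: The director will tell the reporter to sell which route to the architect after lunch.
The filler 'which route' is interpreted as the direct object of 'sell'. It moves to the left edge, and the trace sits right after 'sell':
Which route will the director tell the reporter to sell ___ to the architect after lunch?
'sell' is word 10.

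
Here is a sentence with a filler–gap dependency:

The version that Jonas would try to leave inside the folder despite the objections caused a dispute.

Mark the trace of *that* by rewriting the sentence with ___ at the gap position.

'that' is the direct object of 'leave'. The gap is right after 'leave'.

The version that Jonas would try to leave ___ inside the folder despite the objections caused a dispute.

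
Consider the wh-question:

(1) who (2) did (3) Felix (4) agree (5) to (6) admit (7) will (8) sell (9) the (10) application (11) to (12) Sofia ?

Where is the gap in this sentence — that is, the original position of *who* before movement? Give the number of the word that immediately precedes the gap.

Before movement: Felix did agree to admit who will sell the application to Sofia.
'who' functions as the subject of the clause embedded under 'admit'. Wh-movement fronts it, leaving a gap right after 'admit':
Who did Felix agree to admit ___ will sell the application to Sofia?
'admit' is word 6.

6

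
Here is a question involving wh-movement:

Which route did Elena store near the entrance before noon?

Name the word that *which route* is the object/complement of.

store

Before movement: Elena did store which route near the entrance before noon.
The filler 'which route' is interpreted as the direct object of 'store'. Fronting leaves a gap immediately after 'store':
Which route did Elena store ___ near the entrance before noon?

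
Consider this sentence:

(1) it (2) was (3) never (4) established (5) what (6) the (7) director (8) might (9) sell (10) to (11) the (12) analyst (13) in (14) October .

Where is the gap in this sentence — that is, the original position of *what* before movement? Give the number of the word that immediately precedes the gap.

9

Before movement: The director might sell what to the analyst in October.
The filler 'what' is interpreted as the direct object of 'sell'. Wh-movement fronts it, leaving a gap right after 'sell':
It was never established what the director might sell ___ to the analyst in October.
'sell' is word 9.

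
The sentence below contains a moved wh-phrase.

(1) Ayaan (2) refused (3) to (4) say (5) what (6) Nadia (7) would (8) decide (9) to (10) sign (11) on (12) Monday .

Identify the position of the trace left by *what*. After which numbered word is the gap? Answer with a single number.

Before movement: Nadia would decide to sign what on Monday.
The filler 'what' is interpreted as the direct object of 'sign'. Wh-movement fronts it, leaving a gap right after 'sign':
Ayaan refused to say what Nadia would decide to sign ___ on Monday.
'sign' is word 10.

10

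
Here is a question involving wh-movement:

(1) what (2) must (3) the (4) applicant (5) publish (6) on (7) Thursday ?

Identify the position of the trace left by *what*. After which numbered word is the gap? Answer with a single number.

5

Pre-movement form: The applicant must publish what on Thursday.
The filler 'what' is interpreted as the direct object of 'publish'. It moves to the left edge, and the trace sits right after 'publish':
What must the applicant publish ___ on Thursday?
'publish' is word 5.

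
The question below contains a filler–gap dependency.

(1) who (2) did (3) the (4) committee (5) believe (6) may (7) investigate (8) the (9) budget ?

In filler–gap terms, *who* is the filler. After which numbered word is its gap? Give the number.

Pre-movement form: The committee did believe who may investigate the budget.
The filler 'who' is interpreted as the subject of the clause embedded under 'believe'. Wh-movement fronts it, leaving a gap right after 'believe':
Who did the committee believe ___ may investigate the budget?
'believe' is word 5.

5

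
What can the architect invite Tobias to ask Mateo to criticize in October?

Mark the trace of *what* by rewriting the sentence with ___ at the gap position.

What can the architect invite Tobias to ask Mateo to criticize ___ in October?

Underlying clause: The architect can invite Tobias to ask Mateo to criticize what in October.
'what' is the direct object of 'criticize'. The gap is right after 'criticize'.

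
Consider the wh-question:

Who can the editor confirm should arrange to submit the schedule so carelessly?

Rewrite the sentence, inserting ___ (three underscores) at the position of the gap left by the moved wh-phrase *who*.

Who can the editor confirm ___ should arrange to submit the schedule so carelessly?

Underlying clause: The editor can confirm who should arrange to submit the schedule so carelessly.
The filler 'who' is interpreted as the subject of the clause embedded under 'confirm'. The gap is right after 'confirm'.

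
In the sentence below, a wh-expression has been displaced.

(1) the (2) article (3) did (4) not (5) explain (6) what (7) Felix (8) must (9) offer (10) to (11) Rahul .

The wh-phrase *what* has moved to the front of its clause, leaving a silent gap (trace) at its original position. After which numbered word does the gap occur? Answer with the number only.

9

Before movement: Felix must offer what to Rahul.
'what' is the direct object of 'offer'. Fronting leaves a gap immediately after 'offer':
The article did not explain what Felix must offer ___ to Rahul.
'offer' is word 9.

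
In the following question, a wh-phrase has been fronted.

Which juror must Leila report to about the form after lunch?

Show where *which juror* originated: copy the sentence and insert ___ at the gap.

Pre-movement form: Leila must report to which juror about the form after lunch.
'which juror' functions as the object of the preposition 'to'. The gap is right after 'to'.

Which juror must Leila report to ___ about the form after lunch?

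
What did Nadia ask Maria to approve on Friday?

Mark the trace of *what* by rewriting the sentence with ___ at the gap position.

What did Nadia ask Maria to approve ___ on Friday?

Before movement: Nadia did ask Maria to approve what on Friday.
'what' is the direct object of 'approve'. The gap is right after 'approve'.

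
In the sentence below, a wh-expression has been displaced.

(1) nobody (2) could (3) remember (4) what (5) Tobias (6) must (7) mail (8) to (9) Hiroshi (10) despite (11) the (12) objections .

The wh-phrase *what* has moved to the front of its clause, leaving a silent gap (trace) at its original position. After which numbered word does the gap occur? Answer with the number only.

7

Underlying clause: Tobias must mail what to Hiroshi despite the objections.
The filler 'what' is interpreted as the direct object of 'mail'. Wh-movement fronts it, leaving a gap right after 'mail':
Nobody could remember what Tobias must mail ___ to Hiroshi despite the objections.
'mail' is word 7.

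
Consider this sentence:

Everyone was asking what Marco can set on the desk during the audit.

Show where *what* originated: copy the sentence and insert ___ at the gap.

Everyone was asking what Marco can set ___ on the desk during the audit.

Underlying clause: Marco can set what on the desk during the audit.
The filler 'what' is interpreted as the direct object of 'set'. The gap is right after 'set'.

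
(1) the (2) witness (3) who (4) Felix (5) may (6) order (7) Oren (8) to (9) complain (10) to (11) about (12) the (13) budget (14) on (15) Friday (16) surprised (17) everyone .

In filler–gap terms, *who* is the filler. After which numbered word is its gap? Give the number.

10

'who' functions as the object of the preposition 'to'. Wh-movement fronts it, leaving a gap right after 'to':
The witness who Felix may order Oren to complain to ___ about the budget on Friday surprised everyone.
'to' is word 10.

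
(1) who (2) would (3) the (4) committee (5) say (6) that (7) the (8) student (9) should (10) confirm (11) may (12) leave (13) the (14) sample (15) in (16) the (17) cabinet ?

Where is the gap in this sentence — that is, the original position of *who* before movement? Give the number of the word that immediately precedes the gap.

10

Before movement: The committee would say that the student should confirm who may leave the sample in the cabinet.
'who' is the subject of the clause embedded under 'confirm'. Fronting leaves a gap immediately after 'confirm':
Who would the committee say that the student should confirm ___ may leave the sample in the cabinet?
'confirm' is word 10.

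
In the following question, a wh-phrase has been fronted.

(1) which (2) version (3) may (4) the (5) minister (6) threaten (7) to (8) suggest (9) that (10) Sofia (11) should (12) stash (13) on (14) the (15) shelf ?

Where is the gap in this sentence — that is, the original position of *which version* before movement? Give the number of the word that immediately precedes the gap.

Pre-movement form: The minister may threaten to suggest that Sofia should stash which version on the shelf.
The filler 'which version' is interpreted as the direct object of 'stash'. It moves to the left edge, and the trace sits right after 'stash':
Which version may the minister threaten to suggest that Sofia should stash ___ on the shelf?
'stash' is word 12.

12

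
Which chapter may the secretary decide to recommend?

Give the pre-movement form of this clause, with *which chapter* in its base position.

'which chapter' is the direct object of 'recommend'. Fronting leaves a gap immediately after 'recommend':
Which chapter may the secretary decide to recommend ___?

The secretary may decide to recommend which chapter.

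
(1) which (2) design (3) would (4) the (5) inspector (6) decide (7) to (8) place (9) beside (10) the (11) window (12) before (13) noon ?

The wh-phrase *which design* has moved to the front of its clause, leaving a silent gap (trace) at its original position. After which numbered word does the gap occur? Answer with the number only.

Before movement: The inspector would decide to place which design beside the window before noon.
'which design' is the direct object of 'place'. Fronting leaves a gap immediately after 'place':
Which design would the inspector decide to place ___ beside the window before noon?
'place' is word 8.

8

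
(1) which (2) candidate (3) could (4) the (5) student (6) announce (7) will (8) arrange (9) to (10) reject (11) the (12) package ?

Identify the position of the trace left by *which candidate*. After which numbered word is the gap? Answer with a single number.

6

Before movement: The student could announce which candidate will arrange to reject the package.
'which candidate' is the subject of the clause embedded under 'announce'. Wh-movement fronts it, leaving a gap right after 'announce':
Which candidate could the student announce ___ will arrange to reject the package?
'announce' is word 6.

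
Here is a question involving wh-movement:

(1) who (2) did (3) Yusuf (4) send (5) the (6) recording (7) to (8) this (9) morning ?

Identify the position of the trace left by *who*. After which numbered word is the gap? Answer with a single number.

7

Underlying clause: Yusuf did send the recording to who this morning.
The filler 'who' is interpreted as the object of the preposition 'to' (recipient of 'send'). Wh-movement fronts it, leaving a gap right after 'to':
Who did Yusuf send the recording to ___ this morning?
'to' is word 7.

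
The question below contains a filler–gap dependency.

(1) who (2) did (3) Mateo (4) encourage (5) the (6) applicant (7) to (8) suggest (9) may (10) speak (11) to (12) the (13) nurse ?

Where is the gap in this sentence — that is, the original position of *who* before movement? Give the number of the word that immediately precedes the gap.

Before movement: Mateo did encourage the applicant to suggest who may speak to the nurse.
'who' is the subject of the clause embedded under 'suggest'. Wh-movement fronts it, leaving a gap right after 'suggest':
Who did Mateo encourage the applicant to suggest ___ may speak to the nurse?
'suggest' is word 8.

8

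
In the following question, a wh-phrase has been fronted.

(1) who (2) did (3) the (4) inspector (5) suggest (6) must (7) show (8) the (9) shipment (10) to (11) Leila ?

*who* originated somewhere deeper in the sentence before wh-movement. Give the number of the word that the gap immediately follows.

In situ: The inspector did suggest who must show the shipment to Leila.
The filler 'who' is interpreted as the subject of the clause embedded under 'suggest'. Fronting leaves a gap immediately after 'suggest':
Who did the inspector suggest ___ must show the shipment to Leila?
'suggest' is word 5.

5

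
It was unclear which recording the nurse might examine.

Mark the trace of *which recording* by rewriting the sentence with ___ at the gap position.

In situ: The nurse might examine which recording.
The filler 'which recording' is interpreted as the direct object of 'examine'. The gap is right after 'examine'.

It was unclear which recording the nurse might examine ___.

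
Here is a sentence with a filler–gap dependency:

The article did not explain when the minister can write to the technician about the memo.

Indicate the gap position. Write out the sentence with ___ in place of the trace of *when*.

In situ: The minister can write to the technician about the memo when.
The filler 'when' is interpreted as the temporal adjunct. The gap is right after 'memo'.

The article did not explain when the minister can write to the technician about the memo ___.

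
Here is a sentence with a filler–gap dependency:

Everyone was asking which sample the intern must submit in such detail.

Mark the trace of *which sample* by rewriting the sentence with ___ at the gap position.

Everyone was asking which sample the intern must submit ___ in such detail.

Underlying clause: The intern must submit which sample in such detail.
'which sample' functions as the direct object of 'submit'. The gap is right after 'submit'.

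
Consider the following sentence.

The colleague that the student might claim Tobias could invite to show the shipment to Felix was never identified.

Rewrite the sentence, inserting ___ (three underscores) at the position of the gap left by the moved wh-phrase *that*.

'that' is the direct object of 'invite'. The gap is right after 'invite'.

The colleague that the student might claim Tobias could invite ___ to show the shipment to Felix was never identified.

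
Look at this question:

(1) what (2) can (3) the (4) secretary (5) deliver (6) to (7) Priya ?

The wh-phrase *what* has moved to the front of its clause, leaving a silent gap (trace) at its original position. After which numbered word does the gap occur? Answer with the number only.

In situ: The secretary can deliver what to Priya.
'what' is the direct object of 'deliver'. Fronting leaves a gap immediately after 'deliver':
What can the secretary deliver ___ to Priya?
'deliver' is word 5.

5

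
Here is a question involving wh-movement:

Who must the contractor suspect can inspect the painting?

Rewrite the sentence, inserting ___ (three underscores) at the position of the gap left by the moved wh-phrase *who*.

Underlying clause: The contractor must suspect who can inspect the painting.
'who' is the subject of the clause embedded under 'suspect'. The gap is right after 'suspect'.

Who must the contractor suspect ___ can inspect the painting?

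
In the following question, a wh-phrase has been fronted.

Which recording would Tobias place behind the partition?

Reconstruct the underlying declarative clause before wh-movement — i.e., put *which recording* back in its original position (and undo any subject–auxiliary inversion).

'which recording' is the direct object of 'place'. Fronting leaves a gap immediately after 'place':
Which recording would Tobias place ___ behind the partition?

Tobias would place which recording behind the partition.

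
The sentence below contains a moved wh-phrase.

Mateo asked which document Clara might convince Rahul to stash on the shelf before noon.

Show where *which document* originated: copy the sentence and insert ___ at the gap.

Underlying clause: Clara might convince Rahul to stash which document on the shelf before noon.
'which document' functions as the direct object of 'stash'. The gap is right after 'stash'.

Mateo asked which document Clara might convince Rahul to stash ___ on the shelf before noon.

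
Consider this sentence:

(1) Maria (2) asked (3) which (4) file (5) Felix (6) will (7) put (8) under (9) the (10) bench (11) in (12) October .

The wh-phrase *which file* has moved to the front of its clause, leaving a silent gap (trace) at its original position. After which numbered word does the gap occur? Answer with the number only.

7

In situ: Felix will put which file under the bench in October.
'which file' functions as the direct object of 'put'. Fronting leaves a gap immediately after 'put':
Maria asked which file Felix will put ___ under the bench in October.
'put' is word 7.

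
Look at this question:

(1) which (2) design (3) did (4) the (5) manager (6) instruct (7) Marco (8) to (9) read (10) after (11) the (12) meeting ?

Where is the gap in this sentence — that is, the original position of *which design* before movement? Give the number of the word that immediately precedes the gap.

In situ: The manager did instruct Marco to read which design after the meeting.
'which design' functions as the direct object of 'read'. Fronting leaves a gap immediately after 'read':
Which design did the manager instruct Marco to read ___ after the meeting?
'read' is word 9.

9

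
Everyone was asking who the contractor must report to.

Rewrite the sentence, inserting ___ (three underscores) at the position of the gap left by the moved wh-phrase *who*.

Underlying clause: The contractor must report to who.
'who' functions as the object of the preposition 'to'. The gap is right after 'to'.

Everyone was asking who the contractor must report to ___.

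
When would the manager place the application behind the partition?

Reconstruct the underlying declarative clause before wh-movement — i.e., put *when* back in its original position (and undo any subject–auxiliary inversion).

The manager would place the application behind the partition when.

'when' functions as the temporal adjunct. Fronting leaves a gap immediately after 'partition':
When would the manager place the application behind the partition ___?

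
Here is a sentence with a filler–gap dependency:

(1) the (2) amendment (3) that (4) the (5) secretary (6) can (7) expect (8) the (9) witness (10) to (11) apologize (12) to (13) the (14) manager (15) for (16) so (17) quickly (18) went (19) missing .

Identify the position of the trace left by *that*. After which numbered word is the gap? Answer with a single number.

'that' functions as the object of the preposition 'for'. Fronting leaves a gap immediately after 'for':
The amendment that the secretary can expect the witness to apologize to the manager for ___ so quickly went missing.
'for' is word 15.

15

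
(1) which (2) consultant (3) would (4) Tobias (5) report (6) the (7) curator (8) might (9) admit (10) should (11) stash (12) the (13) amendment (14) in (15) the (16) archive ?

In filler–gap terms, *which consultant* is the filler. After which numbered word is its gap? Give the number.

9

In situ: Tobias would report the curator might admit which consultant should stash the amendment in the archive.
'which consultant' is the subject of the clause embedded under 'admit'. Fronting leaves a gap immediately after 'admit':
Which consultant would Tobias report the curator might admit ___ should stash the amendment in the archive?
'admit' is word 9.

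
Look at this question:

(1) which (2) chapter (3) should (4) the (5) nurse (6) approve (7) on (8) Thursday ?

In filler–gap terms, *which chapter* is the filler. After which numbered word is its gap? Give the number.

6

Underlying clause: The nurse should approve which chapter on Thursday.
The filler 'which chapter' is interpreted as the direct object of 'approve'. Wh-movement fronts it, leaving a gap right after 'approve':
Which chapter should the nurse approve ___ on Thursday?
'approve' is word 6.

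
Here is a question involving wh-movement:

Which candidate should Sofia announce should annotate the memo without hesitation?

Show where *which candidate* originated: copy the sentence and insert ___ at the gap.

Pre-movement form: Sofia should announce which candidate should annotate the memo without hesitation.
The filler 'which candidate' is interpreted as the subject of the clause embedded under 'announce'. The gap is right after 'announce'.

Which candidate should Sofia announce ___ should annotate the memo without hesitation?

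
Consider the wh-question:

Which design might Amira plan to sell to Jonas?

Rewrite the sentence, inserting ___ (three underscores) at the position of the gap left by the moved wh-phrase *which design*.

Before movement: Amira might plan to sell which design to Jonas.
'which design' is the direct object of 'sell'. The gap is right after 'sell'.

Which design might Amira plan to sell ___ to Jonas?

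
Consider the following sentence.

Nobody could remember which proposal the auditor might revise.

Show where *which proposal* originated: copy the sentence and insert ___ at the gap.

Nobody could remember which proposal the auditor might revise ___.

In situ: The auditor might revise which proposal.
'which proposal' is the direct object of 'revise'. The gap is right after 'revise'.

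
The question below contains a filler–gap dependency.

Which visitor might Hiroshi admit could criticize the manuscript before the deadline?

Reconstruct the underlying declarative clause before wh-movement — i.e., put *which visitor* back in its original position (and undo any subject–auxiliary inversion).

Hiroshi might admit which visitor could criticize the manuscript before the deadline.

The filler 'which visitor' is interpreted as the subject of the clause embedded under 'admit'. Wh-movement fronts it, leaving a gap right after 'admit':
Which visitor might Hiroshi admit ___ could criticize the manuscript before the deadline?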